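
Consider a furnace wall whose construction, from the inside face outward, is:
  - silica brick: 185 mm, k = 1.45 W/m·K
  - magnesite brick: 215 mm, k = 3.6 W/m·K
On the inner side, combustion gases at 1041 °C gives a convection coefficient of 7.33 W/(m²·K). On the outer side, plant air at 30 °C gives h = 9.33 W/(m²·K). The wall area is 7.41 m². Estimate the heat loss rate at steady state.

Treating each layer as a thermal resistance in series:
R_inner film = 1/(h_i·A) = 1/(7.33×7.41) = 0.01841 K/W
R_silica brick = L/(kA) = 0.185/(1.45×7.41) = 0.01722 K/W
R_magnesite brick = L/(kA) = 0.215/(3.6×7.41) = 0.00806 K/W
R_outer film = 1/(h_o·A) = 1/(9.33×7.41) = 0.01446 K/W
R_total = 0.05815 K/W
Q = ΔT / R_total = 1011 / 0.05815

Q ≈ 17400 W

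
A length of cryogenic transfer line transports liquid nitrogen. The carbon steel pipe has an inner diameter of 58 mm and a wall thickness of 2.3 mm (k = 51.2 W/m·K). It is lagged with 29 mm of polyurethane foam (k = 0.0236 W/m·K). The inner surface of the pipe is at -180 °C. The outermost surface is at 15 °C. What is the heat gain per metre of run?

q′ ≈ 44.1 W/m

Radial resistances (cylindrical: R_cond = ln(r_o/r_i)/(2πkL), R_conv = 1/(h·2πrL)):
R_carbon steel pipe wall = ln(31.3/29)/(2π×51.2×1) = 2.372×10^-4 K/W
R_polyurethane foam = ln(60.3/31.3)/(2π×0.0236×1) = 4.422 K/W
R_total = 4.422 K/W
Q = ΔT/R_total = 195/4.422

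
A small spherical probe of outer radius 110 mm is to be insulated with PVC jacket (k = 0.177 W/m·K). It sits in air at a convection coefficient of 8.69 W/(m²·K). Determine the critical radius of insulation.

For a sphere r_cr = 2k/h = 2×0.177/8.69
r_cr = 40.7 mm; since the bare radius (110 mm) is above r_cr, any added insulation will reduce heat loss.

r_cr ≈ 40.7 mm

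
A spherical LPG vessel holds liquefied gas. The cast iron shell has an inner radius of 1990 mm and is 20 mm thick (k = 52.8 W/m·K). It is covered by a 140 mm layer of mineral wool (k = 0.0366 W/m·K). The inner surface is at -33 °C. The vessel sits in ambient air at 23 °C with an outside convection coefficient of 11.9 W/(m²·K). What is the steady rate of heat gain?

Q ≈ 779 W

For a spherical shell R = (1/r₁ − 1/r₂)/(4πk); film R = 1/(h·4πr²). In series:
R_cast iron shell = (1/1.99 − 1/2.01)/(4π×52.8) = 7.536×10^-6 K/W
R_mineral wool = (1/2.01 − 1/2.15)/(4π×0.0366) = 0.07044 K/W
R_outer film = 1/(h·4πr_o²) = 1/(11.9×4π×2.15²) = 0.001447 K/W
R_total = 0.07189 K/W
Q = ΔT/R_total = 56/0.07189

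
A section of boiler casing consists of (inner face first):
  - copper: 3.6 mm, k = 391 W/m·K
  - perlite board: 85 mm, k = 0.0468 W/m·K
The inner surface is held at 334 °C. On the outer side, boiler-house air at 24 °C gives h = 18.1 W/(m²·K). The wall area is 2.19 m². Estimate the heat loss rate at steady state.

Q ≈ 363 W

Series thermal resistances:
R_copper = L/(kA) = 0.0036/(391×2.19) = 4.204×10^-6 K/W
R_perlite board = L/(kA) = 0.085/(0.0468×2.19) = 0.8293 K/W
R_outer film = 1/(h_o·A) = 1/(18.1×2.19) = 0.02523 K/W
R_total = 0.8546 K/W
Q = ΔT / R_total = 310 / 0.8546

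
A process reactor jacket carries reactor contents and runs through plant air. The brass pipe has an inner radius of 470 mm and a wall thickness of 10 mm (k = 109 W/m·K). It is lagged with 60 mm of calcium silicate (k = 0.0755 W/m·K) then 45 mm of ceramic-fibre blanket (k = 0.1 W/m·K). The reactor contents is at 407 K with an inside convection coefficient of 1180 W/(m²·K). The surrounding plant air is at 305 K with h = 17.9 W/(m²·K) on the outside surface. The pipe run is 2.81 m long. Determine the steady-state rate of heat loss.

Q ≈ 733 W

Per-layer cylindrical resistances, series-summed:
R_inner film = 1/(h_i·2πr₁L) = 1/(1180×2π×0.47×2.81) = 1.021×10^-4 K/W
R_brass pipe wall = ln(480/470)/(2π×109×2.81) = 1.094×10^-5 K/W
R_calcium silicate = ln(540/480)/(2π×0.0755×2.81) = 0.08836 K/W
R_ceramic-fibre blanket = ln(585/540)/(2π×0.1×2.81) = 0.04534 K/W
R_outer film = 1/(h_o·2πr_oL) = 1/(17.9×2π×0.585×2.81) = 0.005409 K/W
R_total = 0.1392 K/W
Q = ΔT/R_total = 102/0.1392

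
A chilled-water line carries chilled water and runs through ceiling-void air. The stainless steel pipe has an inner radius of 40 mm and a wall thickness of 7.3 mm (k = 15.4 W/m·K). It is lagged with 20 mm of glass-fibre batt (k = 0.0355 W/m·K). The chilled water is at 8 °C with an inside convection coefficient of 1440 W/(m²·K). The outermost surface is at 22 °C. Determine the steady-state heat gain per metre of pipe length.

Cylindrical conduction, so R = ln(r₂/r₁)/(2πkL) per layer, in series:
R_inner film = 1/(h_i·2πr₁L) = 1/(1440×2π×0.04×1) = 0.002763 K/W
R_stainless steel pipe wall = ln(47.3/40)/(2π×15.4×1) = 0.001732 K/W
R_glass-fibre batt = ln(67.3/47.3)/(2π×0.0355×1) = 1.581 K/W
R_total = 1.586 K/W
Q = ΔT/R_total = 14/1.586

q′ ≈ 8.83 W/m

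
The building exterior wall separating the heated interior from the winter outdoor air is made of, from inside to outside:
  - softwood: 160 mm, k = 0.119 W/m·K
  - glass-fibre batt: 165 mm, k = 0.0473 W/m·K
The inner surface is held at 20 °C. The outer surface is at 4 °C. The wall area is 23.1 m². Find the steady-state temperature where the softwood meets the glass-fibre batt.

T ≈ 15.5 °C

Using the resistance-network approach (series):
R_softwood = L/(kA) = 0.16/(0.119×23.1) = 0.05821 K/W
R_glass-fibre batt = L/(kA) = 0.165/(0.0473×23.1) = 0.151 K/W
R_total = 0.2092 K/W;  Q = ΔT/R_total = 16/0.2092 = 76.48 W
T_interface = T_inner − Q·ΣR(inner→interface) = 20 − 76.5×0.05821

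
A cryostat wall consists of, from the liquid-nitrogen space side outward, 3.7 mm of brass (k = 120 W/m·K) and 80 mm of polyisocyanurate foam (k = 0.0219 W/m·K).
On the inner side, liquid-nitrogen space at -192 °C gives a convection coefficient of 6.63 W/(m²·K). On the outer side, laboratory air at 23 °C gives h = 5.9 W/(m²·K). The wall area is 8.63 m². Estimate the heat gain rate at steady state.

Q ≈ 467 W

Treating each layer as a thermal resistance in series:
R_inner film = 1/(h_i·A) = 1/(6.63×8.63) = 0.01748 K/W
R_brass = L/(kA) = 0.0037/(120×8.63) = 3.573×10^-6 K/W
R_polyisocyanurate foam = L/(kA) = 0.08/(0.0219×8.63) = 0.4233 K/W
R_outer film = 1/(h_o·A) = 1/(5.9×8.63) = 0.01964 K/W
R_total = 0.4604 K/W
Q = ΔT / R_total = 215 / 0.4604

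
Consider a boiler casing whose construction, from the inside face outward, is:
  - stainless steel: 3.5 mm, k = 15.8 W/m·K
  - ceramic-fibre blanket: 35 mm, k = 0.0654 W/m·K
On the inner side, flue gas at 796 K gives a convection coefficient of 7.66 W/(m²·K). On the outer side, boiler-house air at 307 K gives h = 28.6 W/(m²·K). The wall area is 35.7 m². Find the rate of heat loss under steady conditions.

Q ≈ 24900 W

Thermal resistances in series:
R_inner film = 1/(h_i·A) = 1/(7.66×35.7) = 0.003657 K/W
R_stainless steel = L/(kA) = 0.0035/(15.8×35.7) = 6.205×10^-6 K/W
R_ceramic-fibre blanket = L/(kA) = 0.035/(0.0654×35.7) = 0.01499 K/W
R_outer film = 1/(h_o·A) = 1/(28.6×35.7) = 9.794×10^-4 K/W
R_total = 0.01963 K/W
Q = ΔT / R_total = 489 / 0.01963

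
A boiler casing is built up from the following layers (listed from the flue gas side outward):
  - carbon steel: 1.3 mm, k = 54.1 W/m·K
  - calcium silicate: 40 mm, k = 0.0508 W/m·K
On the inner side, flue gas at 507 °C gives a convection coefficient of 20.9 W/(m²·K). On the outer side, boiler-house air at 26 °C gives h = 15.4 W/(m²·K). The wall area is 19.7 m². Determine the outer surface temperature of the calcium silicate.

Model the wall as resistances in series:
R_inner film = 1/(h_i·A) = 1/(20.9×19.7) = 0.002429 K/W
R_carbon steel = L/(kA) = 0.0013/(54.1×19.7) = 1.22×10^-6 K/W
R_calcium silicate = L/(kA) = 0.04/(0.0508×19.7) = 0.03997 K/W
R_outer film = 1/(h_o·A) = 1/(15.4×19.7) = 0.003296 K/W
R_total = 0.0457 K/W;  Q = ΔT/R_total = 481/0.0457 = 10530 W
T_interface = T_inner − Q·ΣR(inner→interface) = 507 − 10500×0.0424

T ≈ 60.7 °C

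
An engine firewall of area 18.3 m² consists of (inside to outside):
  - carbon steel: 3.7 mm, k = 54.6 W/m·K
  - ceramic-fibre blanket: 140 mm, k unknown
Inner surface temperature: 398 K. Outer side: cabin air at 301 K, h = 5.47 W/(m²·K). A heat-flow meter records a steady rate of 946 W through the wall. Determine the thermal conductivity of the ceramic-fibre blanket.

k ≈ 0.0827 W/(m·K)

Series thermal resistances:
R_carbon steel = L/(kA) = 0.0037/(54.6×18.3) = 3.703×10^-6 K/W
R_outer film = 1/(h_o·A) = 1/(5.47×18.3) = 0.00999 K/W
Sum of known resistances R_other = 0.009994 K/W
Total R = ΔT/Q = 97/946 = 0.1025 K/W
R_ceramic-fibre blanket = R_total − R_other = 0.09254 K/W
k = L/(R·A) = 0.14/(0.09254×18.3)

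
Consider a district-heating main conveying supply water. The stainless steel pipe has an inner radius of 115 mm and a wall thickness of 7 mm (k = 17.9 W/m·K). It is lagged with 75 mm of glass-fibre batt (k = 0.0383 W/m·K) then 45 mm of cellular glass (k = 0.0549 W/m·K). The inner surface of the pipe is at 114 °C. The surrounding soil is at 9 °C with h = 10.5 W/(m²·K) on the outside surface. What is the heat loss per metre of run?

q′ ≈ 39.6 W/m

Radial resistances (cylindrical: R_cond = ln(r_o/r_i)/(2πkL), R_conv = 1/(h·2πrL)):
R_stainless steel pipe wall = ln(122/115)/(2π×17.9×1) = 5.254×10^-4 K/W
R_glass-fibre batt = ln(197/122)/(2π×0.0383×1) = 1.991 K/W
R_cellular glass = ln(242/197)/(2π×0.0549×1) = 0.5964 K/W
R_outer film = 1/(h_o·2πr_oL) = 1/(10.5×2π×0.242×1) = 0.06263 K/W
R_total = 2.651 K/W
Q = ΔT/R_total = 105/2.651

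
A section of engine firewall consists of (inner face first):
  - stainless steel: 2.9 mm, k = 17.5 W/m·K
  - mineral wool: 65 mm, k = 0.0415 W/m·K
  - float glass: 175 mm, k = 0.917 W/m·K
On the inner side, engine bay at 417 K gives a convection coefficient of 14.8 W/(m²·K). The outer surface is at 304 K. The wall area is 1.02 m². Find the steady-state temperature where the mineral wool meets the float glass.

T ≈ 316 K

Treating each layer as a thermal resistance in series:
R_inner film = 1/(h_i·A) = 1/(14.8×1.02) = 0.06624 K/W
R_stainless steel = L/(kA) = 0.0029/(17.5×1.02) = 1.625×10^-4 K/W
R_mineral wool = L/(kA) = 0.065/(0.0415×1.02) = 1.536 K/W
R_float glass = L/(kA) = 0.175/(0.917×1.02) = 0.1871 K/W
R_total = 1.789 K/W;  Q = ΔT/R_total = 113/1.789 = 63.16 W
T_interface = T_inner − Q·ΣR(inner→interface) = 417 − 63.2×1.602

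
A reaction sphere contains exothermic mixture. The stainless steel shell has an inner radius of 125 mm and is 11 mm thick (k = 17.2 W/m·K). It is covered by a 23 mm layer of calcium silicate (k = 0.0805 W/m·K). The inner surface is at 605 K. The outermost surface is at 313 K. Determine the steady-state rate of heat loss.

Each spherical layer contributes R = (1/r_i − 1/r_o)/(4πk):
R_stainless steel shell = (1/0.125 − 1/0.136)/(4π×17.2) = 0.002994 K/W
R_calcium silicate = (1/0.136 − 1/0.159)/(4π×0.0805) = 1.051 K/W
R_total = 1.054 K/W
Q = ΔT/R_total = 292/1.054

Q ≈ 277 W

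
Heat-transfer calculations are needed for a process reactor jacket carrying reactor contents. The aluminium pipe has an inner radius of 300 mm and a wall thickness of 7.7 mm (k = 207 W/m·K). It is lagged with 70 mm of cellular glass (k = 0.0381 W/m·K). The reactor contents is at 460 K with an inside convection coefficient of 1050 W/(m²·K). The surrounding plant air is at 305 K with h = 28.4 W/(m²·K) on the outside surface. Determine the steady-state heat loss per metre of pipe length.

For a radial system each layer contributes R = ln(r_out/r_in)/(2πkL); films add R = 1/(hA).
R_inner film = 1/(h_i·2πr₁L) = 1/(1050×2π×0.3×1) = 5.053×10^-4 K/W
R_aluminium pipe wall = ln(307.7/300)/(2π×207×1) = 1.949×10^-5 K/W
R_cellular glass = ln(377.7/307.7)/(2π×0.0381×1) = 0.8562 K/W
R_outer film = 1/(h_o·2πr_oL) = 1/(28.4×2π×0.3777×1) = 0.01484 K/W
R_total = 0.8716 K/W
Q = ΔT/R_total = 155/0.8716

q′ ≈ 178 W/m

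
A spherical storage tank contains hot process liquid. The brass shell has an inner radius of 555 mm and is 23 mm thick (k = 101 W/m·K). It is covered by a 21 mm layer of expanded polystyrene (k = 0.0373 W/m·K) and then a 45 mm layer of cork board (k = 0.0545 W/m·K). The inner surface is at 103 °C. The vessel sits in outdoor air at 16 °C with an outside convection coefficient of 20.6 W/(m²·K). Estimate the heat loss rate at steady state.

Q ≈ 281 W

Spherical conduction: R = (1/r_in − 1/r_out)/(4πk) per layer; series-sum.
R_brass shell = (1/0.555 − 1/0.578)/(4π×101) = 5.649×10^-5 K/W
R_expanded polystyrene = (1/0.578 − 1/0.599)/(4π×0.0373) = 0.1294 K/W
R_cork board = (1/0.599 − 1/0.644)/(4π×0.0545) = 0.1703 K/W
R_outer film = 1/(h·4πr_o²) = 1/(20.6×4π×0.644²) = 0.009314 K/W
R_total = 0.3091 K/W
Q = ΔT/R_total = 87/0.3091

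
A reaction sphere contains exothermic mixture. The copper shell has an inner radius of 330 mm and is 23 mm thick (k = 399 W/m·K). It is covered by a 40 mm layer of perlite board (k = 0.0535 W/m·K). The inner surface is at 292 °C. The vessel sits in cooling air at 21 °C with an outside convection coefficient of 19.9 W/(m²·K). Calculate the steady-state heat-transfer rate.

For a spherical shell R = (1/r₁ − 1/r₂)/(4πk); film R = 1/(h·4πr²). In series:
R_copper shell = (1/0.33 − 1/0.353)/(4π×399) = 3.938×10^-5 K/W
R_perlite board = (1/0.353 − 1/0.393)/(4π×0.0535) = 0.4289 K/W
R_outer film = 1/(h·4πr_o²) = 1/(19.9×4π×0.393²) = 0.02589 K/W
R_total = 0.4548 K/W
Q = ΔT/R_total = 271/0.4548

Q ≈ 596 W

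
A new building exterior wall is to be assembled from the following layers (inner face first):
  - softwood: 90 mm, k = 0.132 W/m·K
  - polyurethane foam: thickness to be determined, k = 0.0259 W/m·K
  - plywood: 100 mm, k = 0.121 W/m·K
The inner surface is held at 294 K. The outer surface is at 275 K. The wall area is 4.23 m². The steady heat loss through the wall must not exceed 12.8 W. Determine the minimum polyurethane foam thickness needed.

Using the resistance-network approach (series):
R_softwood = L/(kA) = 0.09/(0.132×4.23) = 0.1612 K/W
R_plywood = L/(kA) = 0.1/(0.121×4.23) = 0.1954 K/W
Sum of the known resistances R_other = 0.3566 K/W
Required total resistance R_tot = ΔT/Q_allow = 19/12.8 = 1.484 K/W
R_polyurethane foam = R_tot − R_other = 1.128 K/W
L = R·k·A = 1.128×0.0259×4.23

L ≈ 124 mm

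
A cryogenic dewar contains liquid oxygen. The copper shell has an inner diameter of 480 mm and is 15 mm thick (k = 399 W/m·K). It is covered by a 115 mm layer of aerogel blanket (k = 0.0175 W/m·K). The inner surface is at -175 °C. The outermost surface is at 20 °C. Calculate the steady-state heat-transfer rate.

Radial (spherical) resistances in series:
R_copper shell = (1/0.24 − 1/0.255)/(4π×399) = 4.888×10^-5 K/W
R_aerogel blanket = (1/0.255 − 1/0.37)/(4π×0.0175) = 5.543 K/W
R_total = 5.543 K/W
Q = ΔT/R_total = 195/5.543

Q ≈ 35.2 W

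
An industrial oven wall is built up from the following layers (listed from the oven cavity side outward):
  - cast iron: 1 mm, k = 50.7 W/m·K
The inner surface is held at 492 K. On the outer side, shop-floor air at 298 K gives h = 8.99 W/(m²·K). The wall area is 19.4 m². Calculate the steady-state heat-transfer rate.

Series thermal resistances:
R_cast iron = L/(kA) = 0.001/(50.7×19.4) = 1.017×10^-6 K/W
R_outer film = 1/(h_o·A) = 1/(8.99×19.4) = 0.005734 K/W
R_total = 0.005735 K/W
Q = ΔT / R_total = 194 / 0.005735

Q ≈ 33800 W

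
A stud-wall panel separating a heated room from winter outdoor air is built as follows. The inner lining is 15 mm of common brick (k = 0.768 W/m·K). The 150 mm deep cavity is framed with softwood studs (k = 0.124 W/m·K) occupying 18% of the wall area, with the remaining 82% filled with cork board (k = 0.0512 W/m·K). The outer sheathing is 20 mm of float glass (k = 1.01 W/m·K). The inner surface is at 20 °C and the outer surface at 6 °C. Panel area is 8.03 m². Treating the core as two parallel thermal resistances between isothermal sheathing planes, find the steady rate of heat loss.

Sheathing layers in series; stud and cavity paths in parallel between them.
R_inner = 0.015/(0.768×8.03) = 0.002432 K/W
R_stud  = 0.15/(0.124×0.18×8.03) = 0.8369 K/W
R_cav   = 0.15/(0.0512×0.82×8.03) = 0.4449 K/W
1/R_core = 1/R_stud + 1/R_cav → R_core = 0.2905 K/W
R_outer = 0.02/(1.01×8.03) = 0.002466 K/W
R_total = 0.2954 K/W
Q = ΔT/R_total = 14/0.2954

Q ≈ 47.4 W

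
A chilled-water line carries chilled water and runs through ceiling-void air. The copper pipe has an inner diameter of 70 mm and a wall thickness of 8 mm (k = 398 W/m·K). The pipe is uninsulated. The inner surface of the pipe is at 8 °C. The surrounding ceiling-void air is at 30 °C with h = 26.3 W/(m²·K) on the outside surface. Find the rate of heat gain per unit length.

Cylindrical conduction, so R = ln(r₂/r₁)/(2πkL) per layer, in series:
R_copper pipe wall = ln(43/35)/(2π×398×1) = 8.232×10^-5 K/W
R_outer film = 1/(h_o·2πr_oL) = 1/(26.3×2π×0.043×1) = 0.1407 K/W
R_total = 0.1408 K/W
Q = ΔT/R_total = 22/0.1408

q′ ≈ 156 W/m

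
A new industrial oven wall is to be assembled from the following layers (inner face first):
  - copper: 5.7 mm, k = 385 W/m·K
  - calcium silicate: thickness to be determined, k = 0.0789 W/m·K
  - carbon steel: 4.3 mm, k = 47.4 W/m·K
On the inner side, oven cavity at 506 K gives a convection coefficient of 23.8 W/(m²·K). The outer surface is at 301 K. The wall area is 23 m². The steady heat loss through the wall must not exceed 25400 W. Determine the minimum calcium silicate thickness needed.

Thermal resistances in series:
R_inner film = 1/(h_i·A) = 1/(23.8×23) = 0.001827 K/W
R_copper = L/(kA) = 0.0057/(385×23) = 6.437×10^-7 K/W
R_carbon steel = L/(kA) = 0.0043/(47.4×23) = 3.944×10^-6 K/W
Sum of the known resistances R_other = 0.001831 K/W
Required total resistance R_tot = ΔT/Q_allow = 205/25400 = 0.008071 K/W
R_calcium silicate = R_tot − R_other = 0.006239 K/W
L = R·k·A = 0.006239×0.0789×23

L ≈ 11.3 mm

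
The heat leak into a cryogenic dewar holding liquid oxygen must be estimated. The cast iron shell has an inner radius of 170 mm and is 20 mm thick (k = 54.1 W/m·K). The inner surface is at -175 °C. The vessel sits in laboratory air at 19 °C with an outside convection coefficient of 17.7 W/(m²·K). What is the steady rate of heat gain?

Q ≈ 1550 W

Each spherical layer contributes R = (1/r_i − 1/r_o)/(4πk):
R_cast iron shell = (1/0.17 − 1/0.19)/(4π×54.1) = 9.108×10^-4 K/W
R_outer film = 1/(h·4πr_o²) = 1/(17.7×4π×0.19²) = 0.1245 K/W
R_total = 0.1255 K/W
Q = ΔT/R_total = 194/0.1255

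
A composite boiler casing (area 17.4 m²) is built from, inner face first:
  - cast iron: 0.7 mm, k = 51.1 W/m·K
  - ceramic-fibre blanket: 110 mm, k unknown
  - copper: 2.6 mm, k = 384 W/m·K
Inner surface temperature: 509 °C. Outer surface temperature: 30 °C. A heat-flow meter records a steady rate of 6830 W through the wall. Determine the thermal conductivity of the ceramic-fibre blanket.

k ≈ 0.0901 W/(m·K)

Series thermal resistances:
R_cast iron = L/(kA) = 0.0007/(51.1×17.4) = 7.873×10^-7 K/W
R_copper = L/(kA) = 0.0026/(384×17.4) = 3.891×10^-7 K/W
Sum of known resistances R_other = 1.176×10^-6 K/W
Total R = ΔT/Q = 479/6830 = 0.07013 K/W
R_ceramic-fibre blanket = R_total − R_other = 0.07013 K/W
k = L/(R·A) = 0.11/(0.07013×17.4)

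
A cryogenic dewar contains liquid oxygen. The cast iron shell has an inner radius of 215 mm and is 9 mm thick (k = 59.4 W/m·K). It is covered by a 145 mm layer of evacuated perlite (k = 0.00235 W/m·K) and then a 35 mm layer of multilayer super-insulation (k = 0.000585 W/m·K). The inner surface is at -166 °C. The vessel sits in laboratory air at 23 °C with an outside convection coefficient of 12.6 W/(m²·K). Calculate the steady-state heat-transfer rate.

Spherical conduction: R = (1/r_in − 1/r_out)/(4πk) per layer; series-sum.
R_cast iron shell = (1/0.215 − 1/0.224)/(4π×59.4) = 2.504×10^-4 K/W
R_evacuated perlite = (1/0.224 − 1/0.369)/(4π×0.00235) = 59.4 K/W
R_multilayer super-insulation = (1/0.369 − 1/0.404)/(4π×0.000585) = 31.94 K/W
R_outer film = 1/(h·4πr_o²) = 1/(12.6×4π×0.404²) = 0.0387 K/W
R_total = 91.38 K/W
Q = ΔT/R_total = 189/91.38

Q ≈ 2.07 W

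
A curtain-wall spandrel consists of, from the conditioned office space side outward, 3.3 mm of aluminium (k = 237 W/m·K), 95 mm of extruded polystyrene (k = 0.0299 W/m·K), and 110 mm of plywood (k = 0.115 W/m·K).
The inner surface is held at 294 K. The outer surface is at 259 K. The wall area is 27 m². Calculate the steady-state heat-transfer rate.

Q ≈ 229 W

Using the resistance-network approach (series):
R_aluminium = L/(kA) = 0.0033/(237×27) = 5.157×10^-7 K/W
R_extruded polystyrene = L/(kA) = 0.095/(0.0299×27) = 0.1177 K/W
R_plywood = L/(kA) = 0.11/(0.115×27) = 0.03543 K/W
R_total = 0.1531 K/W
Q = ΔT / R_total = 35 / 0.1531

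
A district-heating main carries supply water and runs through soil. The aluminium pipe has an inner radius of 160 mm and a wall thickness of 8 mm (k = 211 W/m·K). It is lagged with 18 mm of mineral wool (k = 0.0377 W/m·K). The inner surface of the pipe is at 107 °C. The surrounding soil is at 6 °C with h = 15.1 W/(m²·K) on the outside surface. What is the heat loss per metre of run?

Radial resistances (cylindrical: R_cond = ln(r_o/r_i)/(2πkL), R_conv = 1/(h·2πrL)):
R_aluminium pipe wall = ln(168/160)/(2π×211×1) = 3.68×10^-5 K/W
R_mineral wool = ln(186/168)/(2π×0.0377×1) = 0.4297 K/W
R_outer film = 1/(h_o·2πr_oL) = 1/(15.1×2π×0.186×1) = 0.05667 K/W
R_total = 0.4864 K/W
Q = ΔT/R_total = 101/0.4864

q′ ≈ 208 W/m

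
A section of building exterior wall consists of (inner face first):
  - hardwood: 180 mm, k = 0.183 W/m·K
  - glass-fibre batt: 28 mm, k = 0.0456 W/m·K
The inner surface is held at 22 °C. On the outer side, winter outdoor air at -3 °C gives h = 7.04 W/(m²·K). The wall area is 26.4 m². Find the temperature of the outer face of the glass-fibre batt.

T ≈ -0.959 °C

Using the resistance-network approach (series):
R_hardwood = L/(kA) = 0.18/(0.183×26.4) = 0.03726 K/W
R_glass-fibre batt = L/(kA) = 0.028/(0.0456×26.4) = 0.02326 K/W
R_outer film = 1/(h_o·A) = 1/(7.04×26.4) = 0.005381 K/W
R_total = 0.0659 K/W;  Q = ΔT/R_total = 25/0.0659 = 379.4 W
T_interface = T_inner − Q·ΣR(inner→interface) = 22 − 379×0.06052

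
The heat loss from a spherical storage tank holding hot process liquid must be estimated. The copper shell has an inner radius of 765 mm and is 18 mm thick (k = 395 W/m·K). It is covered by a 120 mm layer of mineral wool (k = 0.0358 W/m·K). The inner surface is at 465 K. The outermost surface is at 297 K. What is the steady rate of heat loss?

Q ≈ 445 W

Spherical conduction: R = (1/r_in − 1/r_out)/(4πk) per layer; series-sum.
R_copper shell = (1/0.765 − 1/0.783)/(4π×395) = 6.054×10^-6 K/W
R_mineral wool = (1/0.783 − 1/0.903)/(4π×0.0358) = 0.3773 K/W
R_total = 0.3773 K/W
Q = ΔT/R_total = 168/0.3773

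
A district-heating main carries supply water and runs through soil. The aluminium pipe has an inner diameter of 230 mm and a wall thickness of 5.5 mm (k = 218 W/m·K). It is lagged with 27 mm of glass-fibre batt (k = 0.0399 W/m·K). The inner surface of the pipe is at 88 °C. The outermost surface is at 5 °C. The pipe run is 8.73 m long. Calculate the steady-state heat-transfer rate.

Treating each annulus and film as a series resistance:
R_aluminium pipe wall = ln(120.5/115)/(2π×218×8.73) = 3.907×10^-6 K/W
R_glass-fibre batt = ln(147.5/120.5)/(2π×0.0399×8.73) = 0.09238 K/W
R_total = 0.09238 K/W
Q = ΔT/R_total = 83/0.09238

Q ≈ 898 W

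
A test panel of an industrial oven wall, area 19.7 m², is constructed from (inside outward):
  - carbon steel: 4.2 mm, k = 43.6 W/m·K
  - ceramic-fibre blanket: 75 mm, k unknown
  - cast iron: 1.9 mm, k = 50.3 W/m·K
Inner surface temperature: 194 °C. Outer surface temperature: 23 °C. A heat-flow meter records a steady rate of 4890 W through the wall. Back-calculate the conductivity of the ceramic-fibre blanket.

k ≈ 0.109 W/(m·K)

Thermal resistances in series:
R_carbon steel = L/(kA) = 0.0042/(43.6×19.7) = 4.89×10^-6 K/W
R_cast iron = L/(kA) = 0.0019/(50.3×19.7) = 1.917×10^-6 K/W
Sum of known resistances R_other = 6.807×10^-6 K/W
Total R = ΔT/Q = 171/4890 = 0.03497 K/W
R_ceramic-fibre blanket = R_total − R_other = 0.03496 K/W
k = L/(R·A) = 0.075/(0.03496×19.7)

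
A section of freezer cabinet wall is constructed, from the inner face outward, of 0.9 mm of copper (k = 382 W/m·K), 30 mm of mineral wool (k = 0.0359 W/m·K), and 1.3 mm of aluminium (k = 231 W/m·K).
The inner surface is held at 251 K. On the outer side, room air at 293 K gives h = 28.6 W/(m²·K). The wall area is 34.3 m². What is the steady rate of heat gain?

Using the resistance-network approach (series):
R_copper = L/(kA) = 0.0009/(382×34.3) = 6.869×10^-8 K/W
R_mineral wool = L/(kA) = 0.03/(0.0359×34.3) = 0.02436 K/W
R_aluminium = L/(kA) = 0.0013/(231×34.3) = 1.641×10^-7 K/W
R_outer film = 1/(h_o·A) = 1/(28.6×34.3) = 0.001019 K/W
R_total = 0.02538 K/W
Q = ΔT / R_total = 42 / 0.02538

Q ≈ 1650 W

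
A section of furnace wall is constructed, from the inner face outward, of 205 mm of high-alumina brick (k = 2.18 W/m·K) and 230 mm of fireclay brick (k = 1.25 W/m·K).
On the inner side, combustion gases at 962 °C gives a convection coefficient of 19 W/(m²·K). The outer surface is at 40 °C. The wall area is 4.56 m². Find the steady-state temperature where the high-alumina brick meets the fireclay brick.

Series thermal resistances:
R_inner film = 1/(h_i·A) = 1/(19×4.56) = 0.01154 K/W
R_high-alumina brick = L/(kA) = 0.205/(2.18×4.56) = 0.02062 K/W
R_fireclay brick = L/(kA) = 0.23/(1.25×4.56) = 0.04035 K/W
R_total = 0.07251 K/W;  Q = ΔT/R_total = 922/0.07251 = 12710 W
T_interface = T_inner − Q·ΣR(inner→interface) = 962 − 12700×0.03216

T ≈ 553 °C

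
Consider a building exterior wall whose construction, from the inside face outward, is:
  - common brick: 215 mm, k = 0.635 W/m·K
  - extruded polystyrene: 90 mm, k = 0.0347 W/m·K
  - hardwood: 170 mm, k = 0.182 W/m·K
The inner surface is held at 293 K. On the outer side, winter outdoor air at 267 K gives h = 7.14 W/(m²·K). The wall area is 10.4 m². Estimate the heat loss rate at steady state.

Model the wall as resistances in series:
R_common brick = L/(kA) = 0.215/(0.635×10.4) = 0.03256 K/W
R_extruded polystyrene = L/(kA) = 0.09/(0.0347×10.4) = 0.2494 K/W
R_hardwood = L/(kA) = 0.17/(0.182×10.4) = 0.08981 K/W
R_outer film = 1/(h_o·A) = 1/(7.14×10.4) = 0.01347 K/W
R_total = 0.3852 K/W
Q = ΔT / R_total = 26 / 0.3852

Q ≈ 67.5 W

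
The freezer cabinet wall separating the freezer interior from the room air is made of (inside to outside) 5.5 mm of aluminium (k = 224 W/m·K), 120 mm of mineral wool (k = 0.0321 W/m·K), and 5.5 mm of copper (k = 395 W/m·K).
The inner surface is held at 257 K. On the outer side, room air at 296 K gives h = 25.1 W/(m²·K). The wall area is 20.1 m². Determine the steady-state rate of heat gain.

Thermal resistances in series:
R_aluminium = L/(kA) = 0.0055/(224×20.1) = 1.222×10^-6 K/W
R_mineral wool = L/(kA) = 0.12/(0.0321×20.1) = 0.186 K/W
R_copper = L/(kA) = 0.0055/(395×20.1) = 6.927×10^-7 K/W
R_outer film = 1/(h_o·A) = 1/(25.1×20.1) = 0.001982 K/W
R_total = 0.188 K/W
Q = ΔT / R_total = 39 / 0.188

Q ≈ 207 W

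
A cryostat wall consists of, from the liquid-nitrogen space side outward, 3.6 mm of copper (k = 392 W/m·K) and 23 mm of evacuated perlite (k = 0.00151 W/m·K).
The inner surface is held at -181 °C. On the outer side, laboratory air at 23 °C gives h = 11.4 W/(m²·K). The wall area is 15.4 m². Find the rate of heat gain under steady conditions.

Q ≈ 205 W

Thermal resistances in series:
R_copper = L/(kA) = 0.0036/(392×15.4) = 5.963×10^-7 K/W
R_evacuated perlite = L/(kA) = 0.023/(0.00151×15.4) = 0.9891 K/W
R_outer film = 1/(h_o·A) = 1/(11.4×15.4) = 0.005696 K/W
R_total = 0.9948 K/W
Q = ΔT / R_total = 204 / 0.9948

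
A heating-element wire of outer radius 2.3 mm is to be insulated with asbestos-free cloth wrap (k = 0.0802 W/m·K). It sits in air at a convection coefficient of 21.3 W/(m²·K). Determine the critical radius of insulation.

r_cr ≈ 3.77 mm

For a cylinder r_cr = k/h = 0.0802/21.3
r_cr = 3.77 mm; since the bare radius (2.3 mm) is below r_cr, adding a thin layer of insulation will *increase* heat loss.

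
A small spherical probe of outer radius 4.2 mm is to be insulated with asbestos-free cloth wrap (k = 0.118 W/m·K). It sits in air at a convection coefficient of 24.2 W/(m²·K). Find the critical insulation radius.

For a sphere r_cr = 2k/h = 2×0.118/24.2
r_cr = 9.75 mm; since the bare radius (4.2 mm) is below r_cr, adding a thin layer of insulation will *increase* heat loss.

r_cr ≈ 9.75 mm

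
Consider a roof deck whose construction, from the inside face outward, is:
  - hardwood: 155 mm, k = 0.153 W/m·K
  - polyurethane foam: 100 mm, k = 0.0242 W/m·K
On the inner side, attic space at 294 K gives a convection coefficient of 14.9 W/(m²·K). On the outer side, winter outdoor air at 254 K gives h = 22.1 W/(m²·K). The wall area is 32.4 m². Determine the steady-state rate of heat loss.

Q ≈ 246 W

Using the resistance-network approach (series):
R_inner film = 1/(h_i·A) = 1/(14.9×32.4) = 0.002071 K/W
R_hardwood = L/(kA) = 0.155/(0.153×32.4) = 0.03127 K/W
R_polyurethane foam = L/(kA) = 0.1/(0.0242×32.4) = 0.1275 K/W
R_outer film = 1/(h_o·A) = 1/(22.1×32.4) = 0.001397 K/W
R_total = 0.1623 K/W
Q = ΔT / R_total = 40 / 0.1623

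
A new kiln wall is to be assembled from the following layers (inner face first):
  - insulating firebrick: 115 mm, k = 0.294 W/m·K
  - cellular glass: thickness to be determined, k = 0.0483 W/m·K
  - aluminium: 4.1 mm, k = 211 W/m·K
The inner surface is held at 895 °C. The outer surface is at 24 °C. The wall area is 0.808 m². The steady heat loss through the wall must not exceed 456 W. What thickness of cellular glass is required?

L ≈ 55.7 mm

Series thermal resistances:
R_insulating firebrick = L/(kA) = 0.115/(0.294×0.808) = 0.4841 K/W
R_aluminium = L/(kA) = 0.0041/(211×0.808) = 2.405×10^-5 K/W
Sum of the known resistances R_other = 0.4841 K/W
Required total resistance R_tot = ΔT/Q_allow = 871/456 = 1.91 K/W
R_cellular glass = R_tot − R_other = 1.426 K/W
L = R·k·A = 1.426×0.0483×0.808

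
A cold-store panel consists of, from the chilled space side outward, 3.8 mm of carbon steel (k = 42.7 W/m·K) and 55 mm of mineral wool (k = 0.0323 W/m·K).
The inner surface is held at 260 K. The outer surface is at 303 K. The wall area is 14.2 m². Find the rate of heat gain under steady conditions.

Q ≈ 359 W

Thermal resistances in series:
R_carbon steel = L/(kA) = 0.0038/(42.7×14.2) = 6.267×10^-6 K/W
R_mineral wool = L/(kA) = 0.055/(0.0323×14.2) = 0.1199 K/W
R_total = 0.1199 K/W
Q = ΔT / R_total = 43 / 0.1199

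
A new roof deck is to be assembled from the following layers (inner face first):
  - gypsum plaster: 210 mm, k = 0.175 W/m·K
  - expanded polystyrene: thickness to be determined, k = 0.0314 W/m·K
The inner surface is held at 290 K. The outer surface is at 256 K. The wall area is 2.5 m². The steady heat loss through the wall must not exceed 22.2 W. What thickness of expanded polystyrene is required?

Model the wall as resistances in series:
R_gypsum plaster = L/(kA) = 0.21/(0.175×2.5) = 0.48 K/W
Sum of the known resistances R_other = 0.48 K/W
Required total resistance R_tot = ΔT/Q_allow = 34/22.2 = 1.532 K/W
R_expanded polystyrene = R_tot − R_other = 1.052 K/W
L = R·k·A = 1.052×0.0314×2.5

L ≈ 82.5 mm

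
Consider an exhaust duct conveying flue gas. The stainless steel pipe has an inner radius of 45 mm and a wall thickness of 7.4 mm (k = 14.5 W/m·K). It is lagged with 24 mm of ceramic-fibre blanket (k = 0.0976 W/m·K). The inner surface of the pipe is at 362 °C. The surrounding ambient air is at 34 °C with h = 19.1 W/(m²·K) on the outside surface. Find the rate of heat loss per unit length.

q′ ≈ 452 W/m

Cylindrical conduction, so R = ln(r₂/r₁)/(2πkL) per layer, in series:
R_stainless steel pipe wall = ln(52.4/45)/(2π×14.5×1) = 0.001671 K/W
R_ceramic-fibre blanket = ln(76.4/52.4)/(2π×0.0976×1) = 0.6149 K/W
R_outer film = 1/(h_o·2πr_oL) = 1/(19.1×2π×0.0764×1) = 0.1091 K/W
R_total = 0.7256 K/W
Q = ΔT/R_total = 328/0.7256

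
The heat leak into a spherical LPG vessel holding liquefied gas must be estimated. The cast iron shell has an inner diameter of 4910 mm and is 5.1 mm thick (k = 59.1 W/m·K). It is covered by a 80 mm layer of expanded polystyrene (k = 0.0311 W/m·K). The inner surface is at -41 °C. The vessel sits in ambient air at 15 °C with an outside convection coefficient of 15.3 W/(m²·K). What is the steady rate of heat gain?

Each spherical layer contributes R = (1/r_i − 1/r_o)/(4πk):
R_cast iron shell = (1/2.455 − 1/2.4601)/(4π×59.1) = 1.137×10^-6 K/W
R_expanded polystyrene = (1/2.4601 − 1/2.5401)/(4π×0.0311) = 0.03276 K/W
R_outer film = 1/(h·4πr_o²) = 1/(15.3×4π×2.5401²) = 8.061×10^-4 K/W
R_total = 0.03357 K/W
Q = ΔT/R_total = 56/0.03357

Q ≈ 1670 W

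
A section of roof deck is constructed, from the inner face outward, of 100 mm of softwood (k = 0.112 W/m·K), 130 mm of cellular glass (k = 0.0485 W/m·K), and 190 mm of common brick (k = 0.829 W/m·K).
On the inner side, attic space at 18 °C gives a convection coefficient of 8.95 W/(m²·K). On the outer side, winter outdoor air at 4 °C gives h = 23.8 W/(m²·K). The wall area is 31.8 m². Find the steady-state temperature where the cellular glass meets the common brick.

T ≈ 4.96 °C

Thermal resistances in series:
R_inner film = 1/(h_i·A) = 1/(8.95×31.8) = 0.003514 K/W
R_softwood = L/(kA) = 0.1/(0.112×31.8) = 0.02808 K/W
R_cellular glass = L/(kA) = 0.13/(0.0485×31.8) = 0.08429 K/W
R_common brick = L/(kA) = 0.19/(0.829×31.8) = 0.007207 K/W
R_outer film = 1/(h_o·A) = 1/(23.8×31.8) = 0.001321 K/W
R_total = 0.1244 K/W;  Q = ΔT/R_total = 14/0.1244 = 112.5 W
T_interface = T_inner − Q·ΣR(inner→interface) = 18 − 113×0.1159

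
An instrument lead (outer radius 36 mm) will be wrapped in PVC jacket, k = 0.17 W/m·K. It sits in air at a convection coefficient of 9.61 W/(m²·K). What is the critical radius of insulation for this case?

For a cylinder r_cr = k/h = 0.17/9.61
r_cr = 17.7 mm; since the bare radius (36 mm) is above r_cr, any added insulation will reduce heat loss.

r_cr ≈ 17.7 mm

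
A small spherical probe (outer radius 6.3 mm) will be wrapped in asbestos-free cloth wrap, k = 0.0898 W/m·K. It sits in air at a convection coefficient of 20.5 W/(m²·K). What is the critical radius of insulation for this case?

For a sphere r_cr = 2k/h = 2×0.0898/20.5
r_cr = 8.76 mm; since the bare radius (6.3 mm) is below r_cr, adding a thin layer of insulation will *increase* heat loss.

r_cr ≈ 8.76 mm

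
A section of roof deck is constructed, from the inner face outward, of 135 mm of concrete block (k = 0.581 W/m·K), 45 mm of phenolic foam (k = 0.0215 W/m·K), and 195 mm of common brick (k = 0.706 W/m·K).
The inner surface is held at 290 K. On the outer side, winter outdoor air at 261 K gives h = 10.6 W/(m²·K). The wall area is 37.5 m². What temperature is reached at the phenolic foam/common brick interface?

Thermal resistances in series:
R_concrete block = L/(kA) = 0.135/(0.581×37.5) = 0.006196 K/W
R_phenolic foam = L/(kA) = 0.045/(0.0215×37.5) = 0.05581 K/W
R_common brick = L/(kA) = 0.195/(0.706×37.5) = 0.007365 K/W
R_outer film = 1/(h_o·A) = 1/(10.6×37.5) = 0.002516 K/W
R_total = 0.07189 K/W;  Q = ΔT/R_total = 29/0.07189 = 403.4 W
T_interface = T_inner − Q·ΣR(inner→interface) = 290 − 403×0.06201

T ≈ 265 K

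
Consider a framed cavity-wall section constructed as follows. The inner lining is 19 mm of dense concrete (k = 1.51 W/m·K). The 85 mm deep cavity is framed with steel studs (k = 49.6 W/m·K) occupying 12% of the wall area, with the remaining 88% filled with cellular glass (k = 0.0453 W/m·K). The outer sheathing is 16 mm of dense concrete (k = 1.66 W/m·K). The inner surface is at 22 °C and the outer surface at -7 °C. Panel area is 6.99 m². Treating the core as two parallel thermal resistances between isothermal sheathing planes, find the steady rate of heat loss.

Sheathing layers in series; stud and cavity paths in parallel between them.
R_inner = 0.019/(1.51×6.99) = 0.0018 K/W
R_stud  = 0.085/(49.6×0.12×6.99) = 0.002043 K/W
R_cav   = 0.085/(0.0453×0.88×6.99) = 0.305 K/W
1/R_core = 1/R_stud + 1/R_cav → R_core = 0.002029 K/W
R_outer = 0.016/(1.66×6.99) = 0.001379 K/W
R_total = 0.005208 K/W
Q = ΔT/R_total = 29/0.005208

Q ≈ 5570 W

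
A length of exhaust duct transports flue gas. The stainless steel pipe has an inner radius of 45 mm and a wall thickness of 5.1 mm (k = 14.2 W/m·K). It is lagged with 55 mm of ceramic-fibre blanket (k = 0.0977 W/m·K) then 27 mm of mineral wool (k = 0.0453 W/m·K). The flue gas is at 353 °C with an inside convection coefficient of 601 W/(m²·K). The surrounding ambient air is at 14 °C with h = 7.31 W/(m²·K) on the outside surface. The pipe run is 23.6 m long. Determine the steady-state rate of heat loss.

Cylindrical conduction, so R = ln(r₂/r₁)/(2πkL) per layer, in series:
R_inner film = 1/(h_i·2πr₁L) = 1/(601×2π×0.045×23.6) = 2.494×10^-4 K/W
R_stainless steel pipe wall = ln(50.1/45)/(2π×14.2×23.6) = 5.099×10^-5 K/W
R_ceramic-fibre blanket = ln(105.1/50.1)/(2π×0.0977×23.6) = 0.05114 K/W
R_mineral wool = ln(132.1/105.1)/(2π×0.0453×23.6) = 0.03404 K/W
R_outer film = 1/(h_o·2πr_oL) = 1/(7.31×2π×0.1321×23.6) = 0.006984 K/W
R_total = 0.09246 K/W
Q = ΔT/R_total = 339/0.09246

Q ≈ 3670 W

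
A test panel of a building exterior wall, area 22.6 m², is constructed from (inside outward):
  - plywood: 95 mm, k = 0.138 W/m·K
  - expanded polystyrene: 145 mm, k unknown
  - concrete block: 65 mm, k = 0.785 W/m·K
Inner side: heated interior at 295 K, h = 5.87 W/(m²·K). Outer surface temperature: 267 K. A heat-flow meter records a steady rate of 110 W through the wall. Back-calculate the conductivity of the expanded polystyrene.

Thermal resistances in series:
R_inner film = 1/(h_i·A) = 1/(5.87×22.6) = 0.007538 K/W
R_plywood = L/(kA) = 0.095/(0.138×22.6) = 0.03046 K/W
R_concrete block = L/(kA) = 0.065/(0.785×22.6) = 0.003664 K/W
Sum of known resistances R_other = 0.04166 K/W
Total R = ΔT/Q = 28/110 = 0.2545 K/W
R_expanded polystyrene = R_total − R_other = 0.2129 K/W
k = L/(R·A) = 0.145/(0.2129×22.6)

k ≈ 0.0301 W/(m·K)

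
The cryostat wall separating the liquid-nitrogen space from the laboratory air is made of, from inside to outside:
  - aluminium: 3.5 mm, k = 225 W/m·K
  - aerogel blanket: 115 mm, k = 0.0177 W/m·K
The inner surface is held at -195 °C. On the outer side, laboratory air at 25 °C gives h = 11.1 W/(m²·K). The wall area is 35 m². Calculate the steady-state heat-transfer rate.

Treating each layer as a thermal resistance in series:
R_aluminium = L/(kA) = 0.0035/(225×35) = 4.444×10^-7 K/W
R_aerogel blanket = L/(kA) = 0.115/(0.0177×35) = 0.1856 K/W
R_outer film = 1/(h_o·A) = 1/(11.1×35) = 0.002574 K/W
R_total = 0.1882 K/W
Q = ΔT / R_total = 220 / 0.1882

Q ≈ 1170 W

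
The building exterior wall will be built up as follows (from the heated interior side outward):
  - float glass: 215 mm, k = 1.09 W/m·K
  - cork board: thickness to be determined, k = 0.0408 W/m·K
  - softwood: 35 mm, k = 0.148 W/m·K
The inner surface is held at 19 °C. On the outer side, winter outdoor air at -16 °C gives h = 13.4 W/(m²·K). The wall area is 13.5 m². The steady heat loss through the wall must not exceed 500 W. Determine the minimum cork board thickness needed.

Model the wall as resistances in series:
R_float glass = L/(kA) = 0.215/(1.09×13.5) = 0.01461 K/W
R_softwood = L/(kA) = 0.035/(0.148×13.5) = 0.01752 K/W
R_outer film = 1/(h_o·A) = 1/(13.4×13.5) = 0.005528 K/W
Sum of the known resistances R_other = 0.03766 K/W
Required total resistance R_tot = ΔT/Q_allow = 35/500 = 0.07 K/W
R_cork board = R_tot − R_other = 0.03234 K/W
L = R·k·A = 0.03234×0.0408×13.5

L ≈ 17.8 mm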